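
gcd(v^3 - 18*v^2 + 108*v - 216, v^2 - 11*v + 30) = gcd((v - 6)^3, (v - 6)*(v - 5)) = v - 6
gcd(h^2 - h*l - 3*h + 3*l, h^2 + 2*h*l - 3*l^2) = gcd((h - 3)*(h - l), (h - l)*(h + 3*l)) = h - l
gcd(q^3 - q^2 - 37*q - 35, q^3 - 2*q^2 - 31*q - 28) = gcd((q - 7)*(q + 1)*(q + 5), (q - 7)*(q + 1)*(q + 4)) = q^2 - 6*q - 7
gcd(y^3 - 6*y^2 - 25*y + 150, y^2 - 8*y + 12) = y - 6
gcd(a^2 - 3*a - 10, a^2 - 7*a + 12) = 1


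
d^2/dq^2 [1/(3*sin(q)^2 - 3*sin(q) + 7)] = 3*(-12*sin(q)^4 + 9*sin(q)^3 + 43*sin(q)^2 - 25*sin(q) - 8)/(3*sin(q)^2 - 3*sin(q) + 7)^3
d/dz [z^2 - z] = 2*z - 1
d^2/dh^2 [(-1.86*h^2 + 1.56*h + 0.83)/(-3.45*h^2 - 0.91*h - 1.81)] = (2.8421709430404e-14*h^4 - 48.81474*h^3 - 128.96307*h^2 + 42.81381*h + 26.317268)/(41.063625*h^6 + 32.493825*h^5 + 73.20141*h^4 + 34.848541*h^3 + 38.404218*h^2 + 8.943753*h + 5.929741)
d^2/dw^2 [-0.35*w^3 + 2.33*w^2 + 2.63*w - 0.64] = 4.66 - 2.1*w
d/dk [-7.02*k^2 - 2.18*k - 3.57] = -14.04*k - 2.18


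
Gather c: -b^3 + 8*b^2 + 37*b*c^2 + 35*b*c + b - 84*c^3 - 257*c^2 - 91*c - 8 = -b^3 + 8*b^2 + b - 84*c^3 + c^2*(37*b - 257) + c*(35*b - 91) - 8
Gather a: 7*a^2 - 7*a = 7*a^2 - 7*a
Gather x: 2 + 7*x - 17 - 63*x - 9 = -56*x - 24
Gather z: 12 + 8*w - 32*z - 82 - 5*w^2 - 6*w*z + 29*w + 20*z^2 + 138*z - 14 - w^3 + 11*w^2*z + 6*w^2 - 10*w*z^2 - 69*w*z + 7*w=-w^3 + w^2 + 44*w + z^2*(20 - 10*w) + z*(11*w^2 - 75*w + 106) - 84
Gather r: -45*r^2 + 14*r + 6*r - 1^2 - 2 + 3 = -45*r^2 + 20*r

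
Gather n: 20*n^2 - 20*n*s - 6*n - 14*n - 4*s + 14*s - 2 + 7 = 20*n^2 + n*(-20*s - 20) + 10*s + 5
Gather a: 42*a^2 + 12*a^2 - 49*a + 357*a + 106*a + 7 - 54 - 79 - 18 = 54*a^2 + 414*a - 144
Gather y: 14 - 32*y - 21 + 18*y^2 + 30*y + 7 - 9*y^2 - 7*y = 9*y^2 - 9*y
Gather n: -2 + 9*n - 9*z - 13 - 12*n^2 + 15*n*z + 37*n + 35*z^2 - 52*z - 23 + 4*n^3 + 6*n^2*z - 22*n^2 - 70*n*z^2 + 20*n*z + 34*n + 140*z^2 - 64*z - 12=4*n^3 + n^2*(6*z - 34) + n*(-70*z^2 + 35*z + 80) + 175*z^2 - 125*z - 50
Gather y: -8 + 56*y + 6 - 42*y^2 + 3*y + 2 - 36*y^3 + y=-36*y^3 - 42*y^2 + 60*y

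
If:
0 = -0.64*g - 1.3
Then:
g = -2.03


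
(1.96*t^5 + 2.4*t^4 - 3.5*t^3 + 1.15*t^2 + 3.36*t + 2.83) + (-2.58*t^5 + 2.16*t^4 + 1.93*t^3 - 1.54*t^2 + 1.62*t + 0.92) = -0.62*t^5 + 4.56*t^4 - 1.57*t^3 - 0.39*t^2 + 4.98*t + 3.75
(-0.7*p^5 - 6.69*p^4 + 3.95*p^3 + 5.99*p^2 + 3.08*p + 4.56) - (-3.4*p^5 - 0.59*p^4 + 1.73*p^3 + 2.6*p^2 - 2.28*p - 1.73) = 2.7*p^5 - 6.1*p^4 + 2.22*p^3 + 3.39*p^2 + 5.36*p + 6.29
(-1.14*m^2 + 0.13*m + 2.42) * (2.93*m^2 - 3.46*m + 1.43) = -3.3402*m^4 + 4.3253*m^3 + 5.0106*m^2 - 8.1873*m + 3.4606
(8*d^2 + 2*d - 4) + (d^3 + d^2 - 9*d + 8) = d^3 + 9*d^2 - 7*d + 4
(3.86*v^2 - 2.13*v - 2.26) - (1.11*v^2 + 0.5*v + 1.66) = 2.75*v^2 - 2.63*v - 3.92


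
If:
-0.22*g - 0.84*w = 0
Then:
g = -3.81818181818182*w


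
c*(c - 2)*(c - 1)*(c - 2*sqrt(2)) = c^4 - 3*c^3 - 2*sqrt(2)*c^3 + 2*c^2 + 6*sqrt(2)*c^2 - 4*sqrt(2)*c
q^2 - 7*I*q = q*(q - 7*I)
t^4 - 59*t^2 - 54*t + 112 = (t - 8)*(t - 1)*(t + 2)*(t + 7)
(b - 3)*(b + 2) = b^2 - b - 6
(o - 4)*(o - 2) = o^2 - 6*o + 8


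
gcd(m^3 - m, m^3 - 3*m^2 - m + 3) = m^2 - 1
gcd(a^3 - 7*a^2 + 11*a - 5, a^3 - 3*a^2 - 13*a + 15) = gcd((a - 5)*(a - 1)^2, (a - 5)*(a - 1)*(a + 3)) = a^2 - 6*a + 5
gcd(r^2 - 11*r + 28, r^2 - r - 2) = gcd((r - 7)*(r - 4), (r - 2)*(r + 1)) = 1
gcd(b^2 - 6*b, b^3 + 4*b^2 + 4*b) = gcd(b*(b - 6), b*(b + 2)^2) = b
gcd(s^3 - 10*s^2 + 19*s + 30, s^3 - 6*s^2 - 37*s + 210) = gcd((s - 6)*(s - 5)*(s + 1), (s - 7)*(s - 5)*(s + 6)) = s - 5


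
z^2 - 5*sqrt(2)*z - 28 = (z - 7*sqrt(2))*(z + 2*sqrt(2))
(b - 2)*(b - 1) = b^2 - 3*b + 2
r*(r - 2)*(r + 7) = r^3 + 5*r^2 - 14*r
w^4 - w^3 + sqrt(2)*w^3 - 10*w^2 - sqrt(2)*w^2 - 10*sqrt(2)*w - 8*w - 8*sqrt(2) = (w - 4)*(w + 1)*(w + 2)*(w + sqrt(2))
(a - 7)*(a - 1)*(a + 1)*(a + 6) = a^4 - a^3 - 43*a^2 + a + 42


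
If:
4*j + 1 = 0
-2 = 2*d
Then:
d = -1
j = -1/4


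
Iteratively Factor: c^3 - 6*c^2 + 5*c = (c)*(c^2 - 6*c + 5) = c*(c - 1)*(c - 5)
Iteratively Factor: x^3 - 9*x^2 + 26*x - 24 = (x - 4)*(x^2 - 5*x + 6) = (x - 4)*(x - 3)*(x - 2)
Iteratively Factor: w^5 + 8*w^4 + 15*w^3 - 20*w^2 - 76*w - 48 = (w + 4)*(w^4 + 4*w^3 - w^2 - 16*w - 12) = (w - 2)*(w + 4)*(w^3 + 6*w^2 + 11*w + 6) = (w - 2)*(w + 1)*(w + 4)*(w^2 + 5*w + 6) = (w - 2)*(w + 1)*(w + 3)*(w + 4)*(w + 2)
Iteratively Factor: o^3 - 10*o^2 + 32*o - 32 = (o - 4)*(o^2 - 6*o + 8) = (o - 4)*(o - 2)*(o - 4)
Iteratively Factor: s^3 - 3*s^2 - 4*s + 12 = (s + 2)*(s^2 - 5*s + 6) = (s - 2)*(s + 2)*(s - 3)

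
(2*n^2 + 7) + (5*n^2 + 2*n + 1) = 7*n^2 + 2*n + 8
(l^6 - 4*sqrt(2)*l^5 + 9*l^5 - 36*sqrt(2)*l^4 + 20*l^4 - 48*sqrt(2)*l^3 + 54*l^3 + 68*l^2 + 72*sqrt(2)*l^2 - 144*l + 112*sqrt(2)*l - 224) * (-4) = -4*l^6 - 36*l^5 + 16*sqrt(2)*l^5 - 80*l^4 + 144*sqrt(2)*l^4 - 216*l^3 + 192*sqrt(2)*l^3 - 288*sqrt(2)*l^2 - 272*l^2 - 448*sqrt(2)*l + 576*l + 896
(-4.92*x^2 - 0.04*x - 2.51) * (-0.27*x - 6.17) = 1.3284*x^3 + 30.3672*x^2 + 0.9245*x + 15.4867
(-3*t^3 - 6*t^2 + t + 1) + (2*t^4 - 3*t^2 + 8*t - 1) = 2*t^4 - 3*t^3 - 9*t^2 + 9*t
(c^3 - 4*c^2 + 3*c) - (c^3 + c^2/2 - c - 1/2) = -9*c^2/2 + 4*c + 1/2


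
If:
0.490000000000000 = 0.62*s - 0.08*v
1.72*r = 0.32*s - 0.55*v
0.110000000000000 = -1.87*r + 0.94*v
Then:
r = 0.07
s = 0.82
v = 0.26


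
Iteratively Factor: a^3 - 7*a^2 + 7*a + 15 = (a + 1)*(a^2 - 8*a + 15) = (a - 3)*(a + 1)*(a - 5)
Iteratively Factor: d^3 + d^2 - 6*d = (d - 2)*(d^2 + 3*d) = (d - 2)*(d + 3)*(d)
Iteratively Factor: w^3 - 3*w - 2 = (w + 1)*(w^2 - w - 2) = (w - 2)*(w + 1)*(w + 1)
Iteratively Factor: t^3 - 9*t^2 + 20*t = (t)*(t^2 - 9*t + 20) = t*(t - 4)*(t - 5)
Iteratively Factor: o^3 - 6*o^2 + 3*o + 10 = (o + 1)*(o^2 - 7*o + 10) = (o - 2)*(o + 1)*(o - 5)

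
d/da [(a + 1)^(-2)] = -2/(a + 1)^3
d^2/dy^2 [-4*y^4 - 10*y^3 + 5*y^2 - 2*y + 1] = -48*y^2 - 60*y + 10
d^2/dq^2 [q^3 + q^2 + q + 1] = 6*q + 2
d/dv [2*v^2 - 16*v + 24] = 4*v - 16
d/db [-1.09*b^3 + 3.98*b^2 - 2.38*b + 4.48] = -3.27*b^2 + 7.96*b - 2.38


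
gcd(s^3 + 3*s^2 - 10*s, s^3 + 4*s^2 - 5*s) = s^2 + 5*s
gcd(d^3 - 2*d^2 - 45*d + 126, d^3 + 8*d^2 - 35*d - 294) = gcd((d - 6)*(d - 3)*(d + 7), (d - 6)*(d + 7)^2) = d^2 + d - 42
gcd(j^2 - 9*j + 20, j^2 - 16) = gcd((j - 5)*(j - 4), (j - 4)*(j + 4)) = j - 4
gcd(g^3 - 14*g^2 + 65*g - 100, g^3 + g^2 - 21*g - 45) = g - 5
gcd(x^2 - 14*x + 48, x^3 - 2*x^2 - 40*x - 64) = x - 8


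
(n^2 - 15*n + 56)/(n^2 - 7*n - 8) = (n - 7)/(n + 1)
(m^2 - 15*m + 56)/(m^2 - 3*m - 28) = (m - 8)/(m + 4)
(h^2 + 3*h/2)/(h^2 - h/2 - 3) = h/(h - 2)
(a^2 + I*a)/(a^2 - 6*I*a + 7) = a/(a - 7*I)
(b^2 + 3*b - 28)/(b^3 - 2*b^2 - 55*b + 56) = (b - 4)/(b^2 - 9*b + 8)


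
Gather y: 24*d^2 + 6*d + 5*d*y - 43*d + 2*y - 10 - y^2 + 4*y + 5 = 24*d^2 - 37*d - y^2 + y*(5*d + 6) - 5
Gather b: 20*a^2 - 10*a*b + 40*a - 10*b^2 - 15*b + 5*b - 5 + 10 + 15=20*a^2 + 40*a - 10*b^2 + b*(-10*a - 10) + 20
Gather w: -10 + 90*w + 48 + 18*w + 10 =108*w + 48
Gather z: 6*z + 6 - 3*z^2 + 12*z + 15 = -3*z^2 + 18*z + 21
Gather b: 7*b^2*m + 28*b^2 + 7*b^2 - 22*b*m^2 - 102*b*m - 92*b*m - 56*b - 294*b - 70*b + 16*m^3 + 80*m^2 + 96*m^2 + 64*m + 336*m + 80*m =b^2*(7*m + 35) + b*(-22*m^2 - 194*m - 420) + 16*m^3 + 176*m^2 + 480*m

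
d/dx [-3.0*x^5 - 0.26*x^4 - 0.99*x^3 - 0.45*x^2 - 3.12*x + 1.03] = -15.0*x^4 - 1.04*x^3 - 2.97*x^2 - 0.9*x - 3.12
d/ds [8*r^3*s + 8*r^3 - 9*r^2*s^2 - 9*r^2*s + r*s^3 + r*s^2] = r*(8*r^2 - 18*r*s - 9*r + 3*s^2 + 2*s)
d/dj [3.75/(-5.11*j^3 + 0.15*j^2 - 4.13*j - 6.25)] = (57.4875*j^2 - 1.125*j + 15.4875)/(5.11*j^3 - 0.15*j^2 + 4.13*j + 6.25)^2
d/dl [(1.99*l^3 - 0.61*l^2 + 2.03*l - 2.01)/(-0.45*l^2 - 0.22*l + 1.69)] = (-0.8955*l^4 - 0.8756*l^3 + 11.137*l^2 - 3.8708*l + 2.9885)/(0.2025*l^4 + 0.198*l^3 - 1.4726*l^2 - 0.7436*l + 2.8561)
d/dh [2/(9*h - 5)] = -18/(9*h - 5)^2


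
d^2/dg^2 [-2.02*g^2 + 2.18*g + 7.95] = -4.04000000000000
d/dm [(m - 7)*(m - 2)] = 2*m - 9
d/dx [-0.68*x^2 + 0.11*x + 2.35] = 0.11 - 1.36*x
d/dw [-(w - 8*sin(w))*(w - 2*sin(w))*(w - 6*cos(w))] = -(w - 8*sin(w))*(w - 2*sin(w))*(6*sin(w) + 1) + (w - 8*sin(w))*(w - 6*cos(w))*(2*cos(w) - 1) + (w - 2*sin(w))*(w - 6*cos(w))*(8*cos(w) - 1)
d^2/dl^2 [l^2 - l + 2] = 2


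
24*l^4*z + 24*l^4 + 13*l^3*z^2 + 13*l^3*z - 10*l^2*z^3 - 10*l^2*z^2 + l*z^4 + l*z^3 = (-8*l + z)*(-3*l + z)*(l + z)*(l*z + l)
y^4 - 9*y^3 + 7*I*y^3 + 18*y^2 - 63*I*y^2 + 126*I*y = y*(y - 6)*(y - 3)*(y + 7*I)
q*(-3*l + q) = -3*l*q + q^2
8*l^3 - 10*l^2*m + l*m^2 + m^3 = (-2*l + m)*(-l + m)*(4*l + m)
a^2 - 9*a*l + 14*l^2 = (a - 7*l)*(a - 2*l)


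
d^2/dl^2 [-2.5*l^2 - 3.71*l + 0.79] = -5.00000000000000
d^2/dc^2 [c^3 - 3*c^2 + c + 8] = 6*c - 6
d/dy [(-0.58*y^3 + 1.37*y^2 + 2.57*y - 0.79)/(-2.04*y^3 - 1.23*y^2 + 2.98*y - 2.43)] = (-4.44089209850063e-16*y^5 + 3.5082*y^4 + 7.0288*y^3 + 6.6371*y^2 - 8.6016*y - 3.8909)/(4.1616*y^6 + 5.0184*y^5 - 10.6455*y^4 + 2.5836*y^3 + 14.8582*y^2 - 14.4828*y + 5.9049)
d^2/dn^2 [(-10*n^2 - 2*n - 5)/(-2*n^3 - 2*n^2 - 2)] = (10*n^6 + 6*n^5 + 36*n^4 - 28*n^3 - 27*n^2 - 21*n + 5)/(n^9 + 3*n^8 + 3*n^7 + 4*n^6 + 6*n^5 + 3*n^4 + 3*n^3 + 3*n^2 + 1)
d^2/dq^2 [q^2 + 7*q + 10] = 2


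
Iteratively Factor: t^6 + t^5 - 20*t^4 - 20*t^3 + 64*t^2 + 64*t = (t - 4)*(t^5 + 5*t^4 - 20*t^2 - 16*t) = (t - 4)*(t + 4)*(t^4 + t^3 - 4*t^2 - 4*t) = (t - 4)*(t - 2)*(t + 4)*(t^3 + 3*t^2 + 2*t) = (t - 4)*(t - 2)*(t + 2)*(t + 4)*(t^2 + t) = (t - 4)*(t - 2)*(t + 1)*(t + 2)*(t + 4)*(t)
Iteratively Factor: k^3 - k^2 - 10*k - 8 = (k - 4)*(k^2 + 3*k + 2) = (k - 4)*(k + 2)*(k + 1)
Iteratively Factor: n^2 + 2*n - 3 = (n + 3)*(n - 1)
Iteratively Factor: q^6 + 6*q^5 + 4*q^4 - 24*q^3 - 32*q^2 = (q + 2)*(q^5 + 4*q^4 - 4*q^3 - 16*q^2) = (q + 2)*(q + 4)*(q^4 - 4*q^2) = (q - 2)*(q + 2)*(q + 4)*(q^3 + 2*q^2) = q*(q - 2)*(q + 2)*(q + 4)*(q^2 + 2*q) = q*(q - 2)*(q + 2)^2*(q + 4)*(q)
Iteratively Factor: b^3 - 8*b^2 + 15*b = (b - 3)*(b^2 - 5*b) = b*(b - 3)*(b - 5)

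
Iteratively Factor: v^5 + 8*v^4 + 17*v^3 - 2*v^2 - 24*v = (v + 2)*(v^4 + 6*v^3 + 5*v^2 - 12*v) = (v + 2)*(v + 4)*(v^3 + 2*v^2 - 3*v) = (v + 2)*(v + 3)*(v + 4)*(v^2 - v) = v*(v + 2)*(v + 3)*(v + 4)*(v - 1)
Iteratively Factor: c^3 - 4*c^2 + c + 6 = (c - 3)*(c^2 - c - 2) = (c - 3)*(c + 1)*(c - 2)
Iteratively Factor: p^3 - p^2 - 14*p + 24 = (p + 4)*(p^2 - 5*p + 6) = (p - 3)*(p + 4)*(p - 2)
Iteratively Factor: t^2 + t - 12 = (t + 4)*(t - 3)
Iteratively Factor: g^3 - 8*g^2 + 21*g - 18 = (g - 3)*(g^2 - 5*g + 6) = (g - 3)*(g - 2)*(g - 3)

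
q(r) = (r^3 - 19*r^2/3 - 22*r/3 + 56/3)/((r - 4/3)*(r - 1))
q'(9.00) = 1.28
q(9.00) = 2.75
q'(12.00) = 1.15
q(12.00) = 6.36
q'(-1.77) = 3.35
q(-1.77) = 0.73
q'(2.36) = 10.73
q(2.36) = -14.88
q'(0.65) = 147.94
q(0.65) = 48.08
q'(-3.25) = 2.00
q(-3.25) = -3.01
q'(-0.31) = 11.49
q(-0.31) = 9.43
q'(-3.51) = 1.88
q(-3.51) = -3.52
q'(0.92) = 2813.50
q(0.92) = 221.92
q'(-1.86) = 3.20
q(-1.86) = 0.43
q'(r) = (3*r^2 - 38*r/3 - 22/3)/((r - 4/3)*(r - 1)) - (r^3 - 19*r^2/3 - 22*r/3 + 56/3)/((r - 4/3)*(r - 1)^2) - (r^3 - 19*r^2/3 - 22*r/3 + 56/3)/((r - 4/3)^2*(r - 1))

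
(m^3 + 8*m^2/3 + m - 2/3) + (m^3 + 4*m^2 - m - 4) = 2*m^3 + 20*m^2/3 - 14/3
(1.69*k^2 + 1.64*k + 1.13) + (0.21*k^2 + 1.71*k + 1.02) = 1.9*k^2 + 3.35*k + 2.15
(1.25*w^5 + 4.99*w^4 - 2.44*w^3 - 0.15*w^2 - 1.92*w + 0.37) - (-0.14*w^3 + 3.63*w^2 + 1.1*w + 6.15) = 1.25*w^5 + 4.99*w^4 - 2.3*w^3 - 3.78*w^2 - 3.02*w - 5.78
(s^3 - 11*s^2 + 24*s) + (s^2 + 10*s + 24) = s^3 - 10*s^2 + 34*s + 24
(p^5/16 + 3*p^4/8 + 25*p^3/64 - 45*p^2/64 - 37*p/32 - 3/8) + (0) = p^5/16 + 3*p^4/8 + 25*p^3/64 - 45*p^2/64 - 37*p/32 - 3/8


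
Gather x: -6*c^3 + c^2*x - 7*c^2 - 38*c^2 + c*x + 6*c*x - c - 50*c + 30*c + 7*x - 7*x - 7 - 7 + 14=-6*c^3 - 45*c^2 - 21*c + x*(c^2 + 7*c)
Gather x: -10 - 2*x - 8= -2*x - 18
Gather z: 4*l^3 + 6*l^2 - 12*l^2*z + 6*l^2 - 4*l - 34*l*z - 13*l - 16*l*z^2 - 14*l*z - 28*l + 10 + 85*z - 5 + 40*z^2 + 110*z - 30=4*l^3 + 12*l^2 - 45*l + z^2*(40 - 16*l) + z*(-12*l^2 - 48*l + 195) - 25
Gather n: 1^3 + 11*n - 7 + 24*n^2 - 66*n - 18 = 24*n^2 - 55*n - 24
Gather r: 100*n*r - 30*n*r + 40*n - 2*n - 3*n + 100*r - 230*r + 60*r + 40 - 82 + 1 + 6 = 35*n + r*(70*n - 70) - 35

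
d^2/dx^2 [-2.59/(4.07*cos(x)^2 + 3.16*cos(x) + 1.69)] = (171.612364*(1 - cos(x)^2)^2 + 99.931524*cos(x)^3 + 40.409698*cos(x)^2 - 213.694684*cos(x) - 187.708178)/(4.07*cos(x)^2 + 3.16*cos(x) + 1.69)^3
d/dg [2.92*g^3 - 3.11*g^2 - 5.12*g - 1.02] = 8.76*g^2 - 6.22*g - 5.12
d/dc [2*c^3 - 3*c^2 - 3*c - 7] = 6*c^2 - 6*c - 3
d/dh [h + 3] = 1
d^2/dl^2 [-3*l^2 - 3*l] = -6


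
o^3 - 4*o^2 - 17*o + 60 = (o - 5)*(o - 3)*(o + 4)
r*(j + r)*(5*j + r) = 5*j^2*r + 6*j*r^2 + r^3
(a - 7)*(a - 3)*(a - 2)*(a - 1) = a^4 - 13*a^3 + 53*a^2 - 83*a + 42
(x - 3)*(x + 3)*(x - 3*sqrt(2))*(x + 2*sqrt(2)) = x^4 - sqrt(2)*x^3 - 21*x^2 + 9*sqrt(2)*x + 108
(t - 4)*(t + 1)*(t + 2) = t^3 - t^2 - 10*t - 8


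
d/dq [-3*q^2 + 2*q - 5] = 2 - 6*q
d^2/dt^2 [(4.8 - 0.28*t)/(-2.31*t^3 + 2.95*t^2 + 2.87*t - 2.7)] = (8.964648*t^5 - 318.80772*t^4 + 531.939632*t^3 - 80.65296*t^2 - 50.8284*t - 151.1988)/(12.326391*t^9 - 47.224485*t^8 + 14.364504*t^7 + 134.895725*t^6 - 128.241708*t^5 - 109.807455*t^4 + 164.037097*t^3 + 2.20238999999999*t^2 - 62.7669*t + 19.683)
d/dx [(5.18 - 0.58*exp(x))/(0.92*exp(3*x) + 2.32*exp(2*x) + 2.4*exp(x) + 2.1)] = (1.0672*exp(3*x) - 12.9512*exp(2*x) - 24.0352*exp(x) - 13.65)*exp(x)/(0.8464*exp(6*x) + 4.2688*exp(5*x) + 9.7984*exp(4*x) + 15.0*exp(3*x) + 15.504*exp(2*x) + 10.08*exp(x) + 4.41)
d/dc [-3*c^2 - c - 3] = -6*c - 1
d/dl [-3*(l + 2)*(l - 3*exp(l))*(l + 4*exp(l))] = -3*l^2*exp(l) - 9*l^2 + 72*l*exp(2*l) - 12*l*exp(l) - 12*l + 180*exp(2*l) - 6*exp(l)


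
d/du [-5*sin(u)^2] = -5*sin(2*u)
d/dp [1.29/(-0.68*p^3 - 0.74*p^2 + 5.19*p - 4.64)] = (2.6316*p^2 + 1.9092*p - 6.6951)/(0.68*p^3 + 0.74*p^2 - 5.19*p + 4.64)^2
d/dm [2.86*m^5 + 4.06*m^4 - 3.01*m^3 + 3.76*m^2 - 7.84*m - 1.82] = 14.3*m^4 + 16.24*m^3 - 9.03*m^2 + 7.52*m - 7.84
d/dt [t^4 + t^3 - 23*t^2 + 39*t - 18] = 4*t^3 + 3*t^2 - 46*t + 39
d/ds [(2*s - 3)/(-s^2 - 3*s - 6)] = (2*s^2 - 6*s - 21)/(s^4 + 6*s^3 + 21*s^2 + 36*s + 36)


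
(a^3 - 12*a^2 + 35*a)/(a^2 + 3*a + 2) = a*(a^2 - 12*a + 35)/(a^2 + 3*a + 2)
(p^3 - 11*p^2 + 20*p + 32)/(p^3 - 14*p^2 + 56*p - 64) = (p + 1)/(p - 2)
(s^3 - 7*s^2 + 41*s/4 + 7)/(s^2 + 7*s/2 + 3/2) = (s^2 - 15*s/2 + 14)/(s + 3)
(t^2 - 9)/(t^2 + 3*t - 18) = (t + 3)/(t + 6)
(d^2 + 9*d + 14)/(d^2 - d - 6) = (d + 7)/(d - 3)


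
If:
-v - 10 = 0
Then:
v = -10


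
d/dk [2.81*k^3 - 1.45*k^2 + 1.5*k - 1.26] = 8.43*k^2 - 2.9*k + 1.5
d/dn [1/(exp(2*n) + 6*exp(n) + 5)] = 2*(-exp(n) - 3)*exp(n)/(exp(2*n) + 6*exp(n) + 5)^2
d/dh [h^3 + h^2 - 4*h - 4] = 3*h^2 + 2*h - 4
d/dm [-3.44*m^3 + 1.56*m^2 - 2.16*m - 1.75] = -10.32*m^2 + 3.12*m - 2.16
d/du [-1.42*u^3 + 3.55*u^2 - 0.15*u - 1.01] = -4.26*u^2 + 7.1*u - 0.15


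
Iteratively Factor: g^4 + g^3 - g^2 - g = (g + 1)*(g^3 - g) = g*(g + 1)*(g^2 - 1) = g*(g - 1)*(g + 1)*(g + 1)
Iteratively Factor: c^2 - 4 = (c + 2)*(c - 2)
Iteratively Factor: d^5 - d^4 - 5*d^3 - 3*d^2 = (d + 1)*(d^4 - 2*d^3 - 3*d^2) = (d + 1)^2*(d^3 - 3*d^2) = (d - 3)*(d + 1)^2*(d^2) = d*(d - 3)*(d + 1)^2*(d)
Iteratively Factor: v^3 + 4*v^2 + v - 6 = (v - 1)*(v^2 + 5*v + 6) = (v - 1)*(v + 3)*(v + 2)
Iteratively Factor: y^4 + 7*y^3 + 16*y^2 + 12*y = (y + 3)*(y^3 + 4*y^2 + 4*y) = y*(y + 3)*(y^2 + 4*y + 4) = y*(y + 2)*(y + 3)*(y + 2)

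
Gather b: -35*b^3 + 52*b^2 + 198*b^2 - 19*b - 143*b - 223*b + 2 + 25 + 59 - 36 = -35*b^3 + 250*b^2 - 385*b + 50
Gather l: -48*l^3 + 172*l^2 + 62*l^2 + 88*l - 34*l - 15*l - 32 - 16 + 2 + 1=-48*l^3 + 234*l^2 + 39*l - 45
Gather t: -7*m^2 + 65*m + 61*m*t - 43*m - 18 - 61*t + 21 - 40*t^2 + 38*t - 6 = -7*m^2 + 22*m - 40*t^2 + t*(61*m - 23) - 3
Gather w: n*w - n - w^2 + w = -n - w^2 + w*(n + 1)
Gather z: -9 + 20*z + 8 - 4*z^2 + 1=-4*z^2 + 20*z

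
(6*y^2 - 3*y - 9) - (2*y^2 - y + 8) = 4*y^2 - 2*y - 17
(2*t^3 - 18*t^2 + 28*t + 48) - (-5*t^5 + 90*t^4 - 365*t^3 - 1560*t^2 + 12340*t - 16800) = 5*t^5 - 90*t^4 + 367*t^3 + 1542*t^2 - 12312*t + 16848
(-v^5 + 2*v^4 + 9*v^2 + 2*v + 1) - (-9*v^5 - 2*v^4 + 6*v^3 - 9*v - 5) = 8*v^5 + 4*v^4 - 6*v^3 + 9*v^2 + 11*v + 6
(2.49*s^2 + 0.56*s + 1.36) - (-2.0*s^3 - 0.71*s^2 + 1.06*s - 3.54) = 2.0*s^3 + 3.2*s^2 - 0.5*s + 4.9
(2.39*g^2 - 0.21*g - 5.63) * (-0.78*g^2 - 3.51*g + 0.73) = -1.8642*g^4 - 8.2251*g^3 + 6.8732*g^2 + 19.608*g - 4.1099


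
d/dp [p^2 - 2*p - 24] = 2*p - 2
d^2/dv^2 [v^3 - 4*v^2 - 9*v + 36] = 6*v - 8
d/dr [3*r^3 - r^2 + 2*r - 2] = 9*r^2 - 2*r + 2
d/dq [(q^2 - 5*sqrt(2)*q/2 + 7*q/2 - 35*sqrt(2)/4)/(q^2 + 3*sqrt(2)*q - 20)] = (-7*q^2 + 11*sqrt(2)*q^2 - 80*q + 35*sqrt(2)*q - 35 + 100*sqrt(2))/(2*(q^4 + 6*sqrt(2)*q^3 - 22*q^2 - 120*sqrt(2)*q + 400))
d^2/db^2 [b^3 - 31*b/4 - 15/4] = 6*b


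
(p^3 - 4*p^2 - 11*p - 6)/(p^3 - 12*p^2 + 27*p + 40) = (p^2 - 5*p - 6)/(p^2 - 13*p + 40)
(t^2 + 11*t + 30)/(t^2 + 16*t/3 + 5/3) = 3*(t + 6)/(3*t + 1)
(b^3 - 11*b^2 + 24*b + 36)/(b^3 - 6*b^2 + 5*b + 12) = (b^2 - 12*b + 36)/(b^2 - 7*b + 12)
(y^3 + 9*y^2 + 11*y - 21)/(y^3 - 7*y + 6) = (y + 7)/(y - 2)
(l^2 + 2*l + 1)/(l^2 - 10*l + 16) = (l^2 + 2*l + 1)/(l^2 - 10*l + 16)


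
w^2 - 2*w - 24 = (w - 6)*(w + 4)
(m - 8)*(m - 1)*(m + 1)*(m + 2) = m^4 - 6*m^3 - 17*m^2 + 6*m + 16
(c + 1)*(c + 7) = c^2 + 8*c + 7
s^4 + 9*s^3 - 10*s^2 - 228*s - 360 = (s - 5)*(s + 2)*(s + 6)^2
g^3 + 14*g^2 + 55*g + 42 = (g + 1)*(g + 6)*(g + 7)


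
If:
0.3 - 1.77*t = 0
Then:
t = 0.17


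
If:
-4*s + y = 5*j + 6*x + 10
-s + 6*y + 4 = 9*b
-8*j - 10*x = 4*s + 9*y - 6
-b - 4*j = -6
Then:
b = 64*y/289 + 406/289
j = 332/289 - 16*y/289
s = 1158*y/289 - 2498/289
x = 907/289 - 1421*y/578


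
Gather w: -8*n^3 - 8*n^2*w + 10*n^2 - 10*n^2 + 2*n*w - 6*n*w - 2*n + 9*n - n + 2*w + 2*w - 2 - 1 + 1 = -8*n^3 + 6*n + w*(-8*n^2 - 4*n + 4) - 2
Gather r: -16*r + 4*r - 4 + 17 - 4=9 - 12*r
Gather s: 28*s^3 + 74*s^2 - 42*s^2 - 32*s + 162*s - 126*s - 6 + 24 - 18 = 28*s^3 + 32*s^2 + 4*s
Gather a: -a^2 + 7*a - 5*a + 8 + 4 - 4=-a^2 + 2*a + 8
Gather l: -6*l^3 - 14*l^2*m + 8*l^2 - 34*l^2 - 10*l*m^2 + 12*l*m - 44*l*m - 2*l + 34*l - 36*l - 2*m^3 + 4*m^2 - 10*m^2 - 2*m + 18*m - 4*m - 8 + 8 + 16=-6*l^3 + l^2*(-14*m - 26) + l*(-10*m^2 - 32*m - 4) - 2*m^3 - 6*m^2 + 12*m + 16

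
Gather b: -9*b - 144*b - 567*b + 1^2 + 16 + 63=80 - 720*b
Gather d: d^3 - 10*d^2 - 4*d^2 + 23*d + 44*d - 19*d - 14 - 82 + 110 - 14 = d^3 - 14*d^2 + 48*d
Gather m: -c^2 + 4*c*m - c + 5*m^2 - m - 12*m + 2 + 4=-c^2 - c + 5*m^2 + m*(4*c - 13) + 6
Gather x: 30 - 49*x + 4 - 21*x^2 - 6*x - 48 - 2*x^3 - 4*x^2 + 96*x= -2*x^3 - 25*x^2 + 41*x - 14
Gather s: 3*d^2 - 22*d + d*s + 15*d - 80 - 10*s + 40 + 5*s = 3*d^2 - 7*d + s*(d - 5) - 40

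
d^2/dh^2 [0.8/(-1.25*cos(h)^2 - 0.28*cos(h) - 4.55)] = (5.0*(1 - cos(h)^2)^2 + 0.84*cos(h)^3 - 15.63728*cos(h)^2 - 2.6992*cos(h) + 3.97456)/(1.25*cos(h)^2 + 0.28*cos(h) + 4.55)^3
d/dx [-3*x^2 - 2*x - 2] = -6*x - 2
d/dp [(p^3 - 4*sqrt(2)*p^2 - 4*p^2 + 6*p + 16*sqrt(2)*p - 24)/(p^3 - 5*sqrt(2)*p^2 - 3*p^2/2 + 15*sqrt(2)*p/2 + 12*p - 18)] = 2*(-2*sqrt(2)*p^4 + 5*p^4 - 34*sqrt(2)*p^3 + 24*p^3 - 48*sqrt(2)*p^2 + 158*p^2 - 192*sqrt(2)*p + 144*p - 216*sqrt(2) + 360)/(4*p^6 - 40*sqrt(2)*p^5 - 12*p^5 + 120*sqrt(2)*p^4 + 305*p^4 - 888*p^3 - 570*sqrt(2)*p^3 + 1242*p^2 + 1440*sqrt(2)*p^2 - 1728*p - 1080*sqrt(2)*p + 1296)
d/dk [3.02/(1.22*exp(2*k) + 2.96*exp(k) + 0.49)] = (-7.3688*exp(k) - 8.9392)*exp(k)/(1.22*exp(2*k) + 2.96*exp(k) + 0.49)^2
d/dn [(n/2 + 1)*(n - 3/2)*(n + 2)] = (n/2 + 1)*(3*n - 1)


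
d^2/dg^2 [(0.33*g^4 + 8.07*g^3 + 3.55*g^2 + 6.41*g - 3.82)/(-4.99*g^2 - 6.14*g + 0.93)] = (-16.434066*g^6 - 60.664428*g^5 - 65.4566220000006*g^4 - 754.907808*g^3 + 744.926262*g^2 + 481.876932*g + 244.134338)/(124.251499*g^6 + 458.659842*g^5 + 494.891733*g^4 + 60.5121559999999*g^3 - 92.234331*g^2 + 15.931458*g - 0.804357)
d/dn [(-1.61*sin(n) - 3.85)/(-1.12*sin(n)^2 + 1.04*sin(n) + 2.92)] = (-8.624*sin(n) + 0.9016*cos(2*n) - 1.5988)*cos(n)/(-1.12*sin(n)^2 + 1.04*sin(n) + 2.92)^2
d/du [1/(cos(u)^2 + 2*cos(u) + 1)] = 2*sin(u)/(cos(u) + 1)^3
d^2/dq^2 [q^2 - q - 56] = 2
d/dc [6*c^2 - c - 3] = 12*c - 1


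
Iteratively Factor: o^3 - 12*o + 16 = (o + 4)*(o^2 - 4*o + 4) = (o - 2)*(o + 4)*(o - 2)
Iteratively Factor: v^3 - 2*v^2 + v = (v)*(v^2 - 2*v + 1) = v*(v - 1)*(v - 1)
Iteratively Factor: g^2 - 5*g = (g - 5)*(g)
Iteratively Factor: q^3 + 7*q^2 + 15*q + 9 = (q + 3)*(q^2 + 4*q + 3) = (q + 1)*(q + 3)*(q + 3)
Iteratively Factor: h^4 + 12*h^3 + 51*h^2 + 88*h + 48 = (h + 4)*(h^3 + 8*h^2 + 19*h + 12) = (h + 3)*(h + 4)*(h^2 + 5*h + 4) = (h + 3)*(h + 4)^2*(h + 1)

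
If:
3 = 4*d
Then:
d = 3/4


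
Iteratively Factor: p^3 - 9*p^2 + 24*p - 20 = (p - 2)*(p^2 - 7*p + 10) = (p - 2)^2*(p - 5)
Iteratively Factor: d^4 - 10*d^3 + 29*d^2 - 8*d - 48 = (d + 1)*(d^3 - 11*d^2 + 40*d - 48) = (d - 4)*(d + 1)*(d^2 - 7*d + 12) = (d - 4)^2*(d + 1)*(d - 3)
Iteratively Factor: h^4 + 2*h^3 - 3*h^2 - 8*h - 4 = (h + 1)*(h^3 + h^2 - 4*h - 4) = (h + 1)*(h + 2)*(h^2 - h - 2) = (h + 1)^2*(h + 2)*(h - 2)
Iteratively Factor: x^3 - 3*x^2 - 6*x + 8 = (x + 2)*(x^2 - 5*x + 4) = (x - 4)*(x + 2)*(x - 1)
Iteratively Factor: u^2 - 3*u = (u - 3)*(u)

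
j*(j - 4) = j^2 - 4*j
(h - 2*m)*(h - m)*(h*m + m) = h^3*m - 3*h^2*m^2 + h^2*m + 2*h*m^3 - 3*h*m^2 + 2*m^3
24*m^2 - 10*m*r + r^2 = (-6*m + r)*(-4*m + r)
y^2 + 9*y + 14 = (y + 2)*(y + 7)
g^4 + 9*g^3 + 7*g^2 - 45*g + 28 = (g - 1)^2*(g + 4)*(g + 7)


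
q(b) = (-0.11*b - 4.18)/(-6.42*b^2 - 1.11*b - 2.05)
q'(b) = (-0.11*b - 4.18)*(12.84*b + 1.11)/(-6.42*b^2 - 1.11*b - 2.05)^2 - 0.11/(-6.42*b^2 - 1.11*b - 2.05) = (0.7062*b^2 + 0.1221*b - (0.11*b + 4.18)*(12.84*b + 1.11) + 0.2255)/(6.42*b^2 + 1.11*b + 2.05)^2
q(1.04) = 0.42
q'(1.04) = -0.59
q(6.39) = 0.02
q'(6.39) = -0.01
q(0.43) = 1.14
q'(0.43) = -2.00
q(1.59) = 0.22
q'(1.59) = -0.23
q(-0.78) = 0.80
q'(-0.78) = 1.43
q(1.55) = 0.23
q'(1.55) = -0.24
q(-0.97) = 0.58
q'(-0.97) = 0.96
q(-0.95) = 0.60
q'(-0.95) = 1.00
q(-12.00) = 0.00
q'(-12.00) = 0.00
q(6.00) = 0.02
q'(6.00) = -0.01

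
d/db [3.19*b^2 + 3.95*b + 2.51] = 6.38*b + 3.95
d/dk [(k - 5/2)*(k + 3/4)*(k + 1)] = 3*k^2 - 3*k/2 - 29/8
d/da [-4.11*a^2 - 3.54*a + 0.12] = -8.22*a - 3.54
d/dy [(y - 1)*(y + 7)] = 2*y + 6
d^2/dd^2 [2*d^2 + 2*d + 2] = 4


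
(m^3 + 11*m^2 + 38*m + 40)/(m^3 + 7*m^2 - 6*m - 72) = (m^2 + 7*m + 10)/(m^2 + 3*m - 18)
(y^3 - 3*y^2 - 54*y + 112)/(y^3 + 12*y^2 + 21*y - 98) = (y - 8)/(y + 7)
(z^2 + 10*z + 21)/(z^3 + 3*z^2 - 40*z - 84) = (z + 3)/(z^2 - 4*z - 12)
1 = 1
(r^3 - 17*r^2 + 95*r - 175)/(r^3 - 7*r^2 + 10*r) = (r^2 - 12*r + 35)/(r*(r - 2))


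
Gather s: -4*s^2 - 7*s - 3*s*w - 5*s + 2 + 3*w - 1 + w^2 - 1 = -4*s^2 + s*(-3*w - 12) + w^2 + 3*w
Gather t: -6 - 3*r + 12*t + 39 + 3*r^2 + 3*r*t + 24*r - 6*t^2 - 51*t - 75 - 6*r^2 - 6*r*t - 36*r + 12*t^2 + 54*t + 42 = -3*r^2 - 15*r + 6*t^2 + t*(15 - 3*r)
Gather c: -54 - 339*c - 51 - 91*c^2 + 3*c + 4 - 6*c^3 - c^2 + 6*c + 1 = -6*c^3 - 92*c^2 - 330*c - 100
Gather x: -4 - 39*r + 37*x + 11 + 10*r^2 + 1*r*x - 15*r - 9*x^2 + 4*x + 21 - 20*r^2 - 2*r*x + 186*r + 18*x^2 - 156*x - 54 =-10*r^2 + 132*r + 9*x^2 + x*(-r - 115) - 26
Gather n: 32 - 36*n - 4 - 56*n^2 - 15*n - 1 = -56*n^2 - 51*n + 27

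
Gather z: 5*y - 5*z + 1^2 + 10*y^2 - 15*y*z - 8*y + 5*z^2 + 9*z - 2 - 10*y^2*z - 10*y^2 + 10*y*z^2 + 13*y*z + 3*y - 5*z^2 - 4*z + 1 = 10*y*z^2 + z*(-10*y^2 - 2*y)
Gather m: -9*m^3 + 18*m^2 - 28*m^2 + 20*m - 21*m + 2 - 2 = -9*m^3 - 10*m^2 - m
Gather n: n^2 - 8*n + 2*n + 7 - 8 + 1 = n^2 - 6*n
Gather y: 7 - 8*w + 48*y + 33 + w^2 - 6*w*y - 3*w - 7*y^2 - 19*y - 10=w^2 - 11*w - 7*y^2 + y*(29 - 6*w) + 30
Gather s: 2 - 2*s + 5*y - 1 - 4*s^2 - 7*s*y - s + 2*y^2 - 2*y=-4*s^2 + s*(-7*y - 3) + 2*y^2 + 3*y + 1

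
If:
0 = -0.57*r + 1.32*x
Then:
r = 2.31578947368421*x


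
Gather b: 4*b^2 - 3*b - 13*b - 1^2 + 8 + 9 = 4*b^2 - 16*b + 16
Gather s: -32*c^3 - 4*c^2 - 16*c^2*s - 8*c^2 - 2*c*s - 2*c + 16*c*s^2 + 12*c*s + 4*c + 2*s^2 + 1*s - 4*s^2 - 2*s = -32*c^3 - 12*c^2 + 2*c + s^2*(16*c - 2) + s*(-16*c^2 + 10*c - 1)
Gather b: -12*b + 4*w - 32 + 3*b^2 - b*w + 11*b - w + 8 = 3*b^2 + b*(-w - 1) + 3*w - 24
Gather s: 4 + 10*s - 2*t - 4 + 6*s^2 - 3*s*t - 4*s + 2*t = 6*s^2 + s*(6 - 3*t)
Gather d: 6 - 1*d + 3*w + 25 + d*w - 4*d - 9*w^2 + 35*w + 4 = d*(w - 5) - 9*w^2 + 38*w + 35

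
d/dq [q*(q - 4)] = 2*q - 4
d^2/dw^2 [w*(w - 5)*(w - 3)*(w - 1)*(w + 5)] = 20*w^3 - 48*w^2 - 132*w + 200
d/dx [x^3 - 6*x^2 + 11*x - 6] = 3*x^2 - 12*x + 11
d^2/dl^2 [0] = 0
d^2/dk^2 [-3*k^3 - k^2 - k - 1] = -18*k - 2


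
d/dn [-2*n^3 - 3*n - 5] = -6*n^2 - 3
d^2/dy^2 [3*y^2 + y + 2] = 6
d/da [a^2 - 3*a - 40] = 2*a - 3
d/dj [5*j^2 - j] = 10*j - 1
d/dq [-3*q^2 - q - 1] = -6*q - 1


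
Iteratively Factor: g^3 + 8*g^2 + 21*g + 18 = (g + 3)*(g^2 + 5*g + 6) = (g + 2)*(g + 3)*(g + 3)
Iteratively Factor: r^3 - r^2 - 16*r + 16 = (r - 4)*(r^2 + 3*r - 4) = (r - 4)*(r - 1)*(r + 4)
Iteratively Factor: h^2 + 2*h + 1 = (h + 1)*(h + 1)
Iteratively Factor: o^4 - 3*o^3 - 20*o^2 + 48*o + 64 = (o - 4)*(o^3 + o^2 - 16*o - 16) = (o - 4)^2*(o^2 + 5*o + 4) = (o - 4)^2*(o + 1)*(o + 4)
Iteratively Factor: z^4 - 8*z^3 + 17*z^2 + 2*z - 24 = (z - 4)*(z^3 - 4*z^2 + z + 6) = (z - 4)*(z - 3)*(z^2 - z - 2) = (z - 4)*(z - 3)*(z - 2)*(z + 1)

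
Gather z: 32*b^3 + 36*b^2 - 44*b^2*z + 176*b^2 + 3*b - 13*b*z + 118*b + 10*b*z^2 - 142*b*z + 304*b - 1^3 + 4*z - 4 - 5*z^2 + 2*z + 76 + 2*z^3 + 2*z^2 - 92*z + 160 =32*b^3 + 212*b^2 + 425*b + 2*z^3 + z^2*(10*b - 3) + z*(-44*b^2 - 155*b - 86) + 231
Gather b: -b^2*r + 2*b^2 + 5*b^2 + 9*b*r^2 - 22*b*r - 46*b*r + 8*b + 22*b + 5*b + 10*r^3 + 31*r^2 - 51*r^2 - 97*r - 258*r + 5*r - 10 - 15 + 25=b^2*(7 - r) + b*(9*r^2 - 68*r + 35) + 10*r^3 - 20*r^2 - 350*r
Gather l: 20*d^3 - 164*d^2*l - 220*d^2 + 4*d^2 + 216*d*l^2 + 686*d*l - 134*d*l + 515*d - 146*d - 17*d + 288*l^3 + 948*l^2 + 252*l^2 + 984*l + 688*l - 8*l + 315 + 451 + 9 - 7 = 20*d^3 - 216*d^2 + 352*d + 288*l^3 + l^2*(216*d + 1200) + l*(-164*d^2 + 552*d + 1664) + 768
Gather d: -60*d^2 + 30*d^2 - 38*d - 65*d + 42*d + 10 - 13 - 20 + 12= -30*d^2 - 61*d - 11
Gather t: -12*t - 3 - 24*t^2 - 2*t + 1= -24*t^2 - 14*t - 2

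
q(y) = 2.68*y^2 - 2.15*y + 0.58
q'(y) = 5.36*y - 2.15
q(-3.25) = 35.88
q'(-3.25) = -19.57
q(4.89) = 54.15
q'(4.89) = 24.06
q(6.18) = 89.65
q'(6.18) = 30.97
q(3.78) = 30.75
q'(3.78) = 18.11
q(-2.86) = 28.65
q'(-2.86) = -17.48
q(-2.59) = 24.13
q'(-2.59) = -16.03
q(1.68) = 4.53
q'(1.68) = 6.85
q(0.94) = 0.93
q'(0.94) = 2.89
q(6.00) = 84.16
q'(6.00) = 30.01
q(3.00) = 18.25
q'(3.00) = 13.93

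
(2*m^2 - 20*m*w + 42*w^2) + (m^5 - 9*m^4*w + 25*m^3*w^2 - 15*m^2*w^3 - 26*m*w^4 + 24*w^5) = m^5 - 9*m^4*w + 25*m^3*w^2 - 15*m^2*w^3 + 2*m^2 - 26*m*w^4 - 20*m*w + 24*w^5 + 42*w^2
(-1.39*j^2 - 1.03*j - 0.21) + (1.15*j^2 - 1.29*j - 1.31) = -0.24*j^2 - 2.32*j - 1.52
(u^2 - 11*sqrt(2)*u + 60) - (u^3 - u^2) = -u^3 + 2*u^2 - 11*sqrt(2)*u + 60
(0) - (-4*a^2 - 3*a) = 4*a^2 + 3*a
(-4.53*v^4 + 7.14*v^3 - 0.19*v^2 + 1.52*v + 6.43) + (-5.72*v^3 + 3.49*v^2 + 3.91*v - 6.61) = -4.53*v^4 + 1.42*v^3 + 3.3*v^2 + 5.43*v - 0.180000000000001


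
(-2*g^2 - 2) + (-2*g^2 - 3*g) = -4*g^2 - 3*g - 2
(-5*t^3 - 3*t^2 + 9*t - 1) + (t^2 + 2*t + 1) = -5*t^3 - 2*t^2 + 11*t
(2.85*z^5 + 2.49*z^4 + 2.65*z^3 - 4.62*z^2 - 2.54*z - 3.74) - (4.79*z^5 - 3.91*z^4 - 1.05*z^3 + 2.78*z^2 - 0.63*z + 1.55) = -1.94*z^5 + 6.4*z^4 + 3.7*z^3 - 7.4*z^2 - 1.91*z - 5.29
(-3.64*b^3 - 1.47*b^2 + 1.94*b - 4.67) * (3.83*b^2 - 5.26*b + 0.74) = -13.9412*b^5 + 13.5163*b^4 + 12.4688*b^3 - 29.1783*b^2 + 25.9998*b - 3.4558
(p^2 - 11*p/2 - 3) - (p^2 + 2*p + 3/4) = -15*p/2 - 15/4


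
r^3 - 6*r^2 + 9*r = r*(r - 3)^2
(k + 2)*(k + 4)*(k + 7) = k^3 + 13*k^2 + 50*k + 56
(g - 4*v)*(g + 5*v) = g^2 + g*v - 20*v^2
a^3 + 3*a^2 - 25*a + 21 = (a - 3)*(a - 1)*(a + 7)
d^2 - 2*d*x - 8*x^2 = (d - 4*x)*(d + 2*x)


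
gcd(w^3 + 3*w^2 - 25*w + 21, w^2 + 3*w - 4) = w - 1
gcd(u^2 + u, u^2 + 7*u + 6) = u + 1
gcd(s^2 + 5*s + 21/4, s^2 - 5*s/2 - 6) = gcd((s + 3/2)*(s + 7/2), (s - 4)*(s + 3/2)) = s + 3/2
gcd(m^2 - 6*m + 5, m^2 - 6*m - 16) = 1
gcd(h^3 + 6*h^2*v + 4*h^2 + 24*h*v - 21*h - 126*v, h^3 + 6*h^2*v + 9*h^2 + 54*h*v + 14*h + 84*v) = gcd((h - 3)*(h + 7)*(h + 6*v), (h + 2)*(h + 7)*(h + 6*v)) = h^2 + 6*h*v + 7*h + 42*v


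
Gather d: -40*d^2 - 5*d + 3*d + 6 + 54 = -40*d^2 - 2*d + 60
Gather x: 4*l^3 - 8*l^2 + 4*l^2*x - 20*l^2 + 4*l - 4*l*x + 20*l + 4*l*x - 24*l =4*l^3 + 4*l^2*x - 28*l^2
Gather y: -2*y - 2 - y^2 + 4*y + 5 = -y^2 + 2*y + 3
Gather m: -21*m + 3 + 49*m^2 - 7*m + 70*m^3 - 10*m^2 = 70*m^3 + 39*m^2 - 28*m + 3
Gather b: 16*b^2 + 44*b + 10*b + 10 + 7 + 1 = 16*b^2 + 54*b + 18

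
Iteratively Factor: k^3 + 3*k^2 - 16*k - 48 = (k - 4)*(k^2 + 7*k + 12) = (k - 4)*(k + 4)*(k + 3)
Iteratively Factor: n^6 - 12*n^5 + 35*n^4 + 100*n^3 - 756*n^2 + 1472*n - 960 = (n - 3)*(n^5 - 9*n^4 + 8*n^3 + 124*n^2 - 384*n + 320) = (n - 3)*(n - 2)*(n^4 - 7*n^3 - 6*n^2 + 112*n - 160) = (n - 4)*(n - 3)*(n - 2)*(n^3 - 3*n^2 - 18*n + 40) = (n - 4)*(n - 3)*(n - 2)*(n + 4)*(n^2 - 7*n + 10) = (n - 5)*(n - 4)*(n - 3)*(n - 2)*(n + 4)*(n - 2)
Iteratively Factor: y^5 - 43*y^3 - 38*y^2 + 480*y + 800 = (y + 4)*(y^4 - 4*y^3 - 27*y^2 + 70*y + 200) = (y + 2)*(y + 4)*(y^3 - 6*y^2 - 15*y + 100) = (y + 2)*(y + 4)^2*(y^2 - 10*y + 25) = (y - 5)*(y + 2)*(y + 4)^2*(y - 5)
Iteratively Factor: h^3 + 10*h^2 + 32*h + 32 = (h + 2)*(h^2 + 8*h + 16) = (h + 2)*(h + 4)*(h + 4)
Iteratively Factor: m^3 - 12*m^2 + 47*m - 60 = (m - 5)*(m^2 - 7*m + 12) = (m - 5)*(m - 3)*(m - 4)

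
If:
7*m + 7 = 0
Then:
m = -1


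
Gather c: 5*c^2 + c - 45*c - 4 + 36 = 5*c^2 - 44*c + 32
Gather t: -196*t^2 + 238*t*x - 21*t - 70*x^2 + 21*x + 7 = -196*t^2 + t*(238*x - 21) - 70*x^2 + 21*x + 7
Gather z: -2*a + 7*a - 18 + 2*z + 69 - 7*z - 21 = 5*a - 5*z + 30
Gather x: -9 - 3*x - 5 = -3*x - 14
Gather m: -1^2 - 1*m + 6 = 5 - m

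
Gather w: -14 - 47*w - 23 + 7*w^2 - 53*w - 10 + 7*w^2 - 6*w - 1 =14*w^2 - 106*w - 48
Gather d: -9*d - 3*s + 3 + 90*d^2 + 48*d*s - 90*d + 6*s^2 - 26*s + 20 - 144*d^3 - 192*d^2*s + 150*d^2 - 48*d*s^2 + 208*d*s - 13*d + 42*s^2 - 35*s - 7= -144*d^3 + d^2*(240 - 192*s) + d*(-48*s^2 + 256*s - 112) + 48*s^2 - 64*s + 16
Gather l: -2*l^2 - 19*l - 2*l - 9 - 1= -2*l^2 - 21*l - 10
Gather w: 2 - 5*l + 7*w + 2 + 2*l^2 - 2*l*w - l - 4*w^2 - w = 2*l^2 - 6*l - 4*w^2 + w*(6 - 2*l) + 4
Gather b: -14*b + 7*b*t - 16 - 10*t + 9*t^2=b*(7*t - 14) + 9*t^2 - 10*t - 16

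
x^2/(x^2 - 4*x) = x/(x - 4)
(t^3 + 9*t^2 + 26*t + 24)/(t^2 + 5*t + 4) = (t^2 + 5*t + 6)/(t + 1)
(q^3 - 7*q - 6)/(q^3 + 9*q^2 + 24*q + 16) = (q^2 - q - 6)/(q^2 + 8*q + 16)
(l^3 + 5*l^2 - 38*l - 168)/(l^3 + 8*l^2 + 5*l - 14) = (l^2 - 2*l - 24)/(l^2 + l - 2)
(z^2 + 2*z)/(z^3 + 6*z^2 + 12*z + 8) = z/(z^2 + 4*z + 4)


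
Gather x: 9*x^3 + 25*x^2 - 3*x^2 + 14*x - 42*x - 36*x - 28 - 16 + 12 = 9*x^3 + 22*x^2 - 64*x - 32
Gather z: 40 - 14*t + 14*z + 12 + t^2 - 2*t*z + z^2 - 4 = t^2 - 14*t + z^2 + z*(14 - 2*t) + 48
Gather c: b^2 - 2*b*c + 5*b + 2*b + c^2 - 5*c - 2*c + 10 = b^2 + 7*b + c^2 + c*(-2*b - 7) + 10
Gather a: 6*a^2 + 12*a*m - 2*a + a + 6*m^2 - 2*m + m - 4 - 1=6*a^2 + a*(12*m - 1) + 6*m^2 - m - 5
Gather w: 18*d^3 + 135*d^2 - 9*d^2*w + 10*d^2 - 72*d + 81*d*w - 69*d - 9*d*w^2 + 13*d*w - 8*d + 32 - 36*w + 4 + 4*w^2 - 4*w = 18*d^3 + 145*d^2 - 149*d + w^2*(4 - 9*d) + w*(-9*d^2 + 94*d - 40) + 36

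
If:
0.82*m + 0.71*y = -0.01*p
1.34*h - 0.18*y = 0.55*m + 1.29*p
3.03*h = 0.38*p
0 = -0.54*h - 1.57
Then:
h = -2.91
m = 75.86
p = -23.18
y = -87.28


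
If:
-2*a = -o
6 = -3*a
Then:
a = -2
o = -4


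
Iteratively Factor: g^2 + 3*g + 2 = (g + 1)*(g + 2)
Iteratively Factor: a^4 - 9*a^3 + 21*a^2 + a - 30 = (a - 3)*(a^3 - 6*a^2 + 3*a + 10) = (a - 3)*(a + 1)*(a^2 - 7*a + 10) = (a - 5)*(a - 3)*(a + 1)*(a - 2)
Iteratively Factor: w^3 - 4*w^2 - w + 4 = (w - 1)*(w^2 - 3*w - 4) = (w - 1)*(w + 1)*(w - 4)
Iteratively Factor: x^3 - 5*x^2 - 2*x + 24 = (x - 4)*(x^2 - x - 6) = (x - 4)*(x + 2)*(x - 3)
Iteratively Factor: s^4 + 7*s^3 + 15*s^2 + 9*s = (s + 3)*(s^3 + 4*s^2 + 3*s) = (s + 1)*(s + 3)*(s^2 + 3*s) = (s + 1)*(s + 3)^2*(s)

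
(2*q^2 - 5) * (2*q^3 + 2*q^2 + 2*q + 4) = 4*q^5 + 4*q^4 - 6*q^3 - 2*q^2 - 10*q - 20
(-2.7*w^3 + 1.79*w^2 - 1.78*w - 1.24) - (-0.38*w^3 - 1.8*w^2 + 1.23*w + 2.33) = -2.32*w^3 + 3.59*w^2 - 3.01*w - 3.57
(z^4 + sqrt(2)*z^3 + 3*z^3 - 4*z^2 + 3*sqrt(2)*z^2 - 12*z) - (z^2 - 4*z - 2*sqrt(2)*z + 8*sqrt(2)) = z^4 + sqrt(2)*z^3 + 3*z^3 - 5*z^2 + 3*sqrt(2)*z^2 - 8*z + 2*sqrt(2)*z - 8*sqrt(2)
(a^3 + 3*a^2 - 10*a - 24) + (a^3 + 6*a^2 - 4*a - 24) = 2*a^3 + 9*a^2 - 14*a - 48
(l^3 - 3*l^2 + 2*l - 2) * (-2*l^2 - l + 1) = -2*l^5 + 5*l^4 - l^2 + 4*l - 2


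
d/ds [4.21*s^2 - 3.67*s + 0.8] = 8.42*s - 3.67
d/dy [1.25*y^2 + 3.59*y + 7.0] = 2.5*y + 3.59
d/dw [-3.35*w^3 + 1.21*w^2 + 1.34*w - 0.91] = -10.05*w^2 + 2.42*w + 1.34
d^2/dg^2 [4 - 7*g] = 0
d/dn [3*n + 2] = 3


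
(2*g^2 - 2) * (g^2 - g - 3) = 2*g^4 - 2*g^3 - 8*g^2 + 2*g + 6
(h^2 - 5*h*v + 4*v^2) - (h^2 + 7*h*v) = -12*h*v + 4*v^2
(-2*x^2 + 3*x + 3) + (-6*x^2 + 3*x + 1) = -8*x^2 + 6*x + 4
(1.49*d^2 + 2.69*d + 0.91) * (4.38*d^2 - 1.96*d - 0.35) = 6.5262*d^4 + 8.8618*d^3 - 1.8081*d^2 - 2.7251*d - 0.3185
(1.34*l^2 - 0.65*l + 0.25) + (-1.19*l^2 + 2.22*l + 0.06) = 0.15*l^2 + 1.57*l + 0.31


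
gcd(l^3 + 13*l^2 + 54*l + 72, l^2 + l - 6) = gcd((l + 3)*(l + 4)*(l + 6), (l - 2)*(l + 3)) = l + 3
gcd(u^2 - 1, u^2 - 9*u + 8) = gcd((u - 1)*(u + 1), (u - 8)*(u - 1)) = u - 1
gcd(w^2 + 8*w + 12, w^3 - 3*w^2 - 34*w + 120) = w + 6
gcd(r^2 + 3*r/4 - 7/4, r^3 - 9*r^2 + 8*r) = r - 1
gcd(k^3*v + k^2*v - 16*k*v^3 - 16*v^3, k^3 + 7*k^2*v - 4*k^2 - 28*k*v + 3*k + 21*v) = 1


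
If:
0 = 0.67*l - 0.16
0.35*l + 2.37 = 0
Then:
No Solution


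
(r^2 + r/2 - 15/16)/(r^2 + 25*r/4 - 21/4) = (r + 5/4)/(r + 7)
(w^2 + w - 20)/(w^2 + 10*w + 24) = (w^2 + w - 20)/(w^2 + 10*w + 24)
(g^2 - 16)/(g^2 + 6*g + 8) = (g - 4)/(g + 2)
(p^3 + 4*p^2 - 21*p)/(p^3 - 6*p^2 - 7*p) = (-p^2 - 4*p + 21)/(-p^2 + 6*p + 7)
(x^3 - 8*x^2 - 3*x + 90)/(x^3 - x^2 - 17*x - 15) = (x - 6)/(x + 1)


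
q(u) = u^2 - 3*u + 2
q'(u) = 2*u - 3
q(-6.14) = 58.12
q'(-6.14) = -15.28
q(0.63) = 0.51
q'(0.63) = -1.74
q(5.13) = 12.93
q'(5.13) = 7.26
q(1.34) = -0.22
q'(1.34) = -0.32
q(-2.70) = 17.39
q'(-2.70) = -8.40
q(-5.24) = 45.18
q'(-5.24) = -13.48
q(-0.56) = 3.99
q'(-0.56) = -4.12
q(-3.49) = 24.65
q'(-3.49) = -9.98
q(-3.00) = 20.00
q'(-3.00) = -9.00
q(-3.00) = 20.00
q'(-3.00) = -9.00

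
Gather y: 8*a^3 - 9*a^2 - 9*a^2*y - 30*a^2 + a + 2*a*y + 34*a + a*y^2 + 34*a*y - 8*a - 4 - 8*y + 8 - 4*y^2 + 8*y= 8*a^3 - 39*a^2 + 27*a + y^2*(a - 4) + y*(-9*a^2 + 36*a) + 4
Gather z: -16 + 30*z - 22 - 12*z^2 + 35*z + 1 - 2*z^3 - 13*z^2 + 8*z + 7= -2*z^3 - 25*z^2 + 73*z - 30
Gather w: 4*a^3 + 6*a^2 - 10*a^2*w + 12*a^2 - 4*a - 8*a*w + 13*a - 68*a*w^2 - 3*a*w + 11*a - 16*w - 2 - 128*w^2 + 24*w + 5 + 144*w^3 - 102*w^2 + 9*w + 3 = 4*a^3 + 18*a^2 + 20*a + 144*w^3 + w^2*(-68*a - 230) + w*(-10*a^2 - 11*a + 17) + 6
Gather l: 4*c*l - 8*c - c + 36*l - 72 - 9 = -9*c + l*(4*c + 36) - 81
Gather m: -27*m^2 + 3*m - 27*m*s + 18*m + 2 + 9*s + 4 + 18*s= -27*m^2 + m*(21 - 27*s) + 27*s + 6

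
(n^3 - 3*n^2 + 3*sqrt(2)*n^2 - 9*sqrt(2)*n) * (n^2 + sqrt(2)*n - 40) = n^5 - 3*n^4 + 4*sqrt(2)*n^4 - 34*n^3 - 12*sqrt(2)*n^3 - 120*sqrt(2)*n^2 + 102*n^2 + 360*sqrt(2)*n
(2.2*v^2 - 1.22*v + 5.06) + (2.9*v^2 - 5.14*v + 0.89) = 5.1*v^2 - 6.36*v + 5.95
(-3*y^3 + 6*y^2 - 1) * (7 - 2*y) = 6*y^4 - 33*y^3 + 42*y^2 + 2*y - 7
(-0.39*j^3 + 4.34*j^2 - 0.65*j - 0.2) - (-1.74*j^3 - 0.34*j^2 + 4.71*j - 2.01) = 1.35*j^3 + 4.68*j^2 - 5.36*j + 1.81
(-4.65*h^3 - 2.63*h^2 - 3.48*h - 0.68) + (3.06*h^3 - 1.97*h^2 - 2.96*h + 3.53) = -1.59*h^3 - 4.6*h^2 - 6.44*h + 2.85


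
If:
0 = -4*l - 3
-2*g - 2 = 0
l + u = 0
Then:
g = -1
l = -3/4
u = 3/4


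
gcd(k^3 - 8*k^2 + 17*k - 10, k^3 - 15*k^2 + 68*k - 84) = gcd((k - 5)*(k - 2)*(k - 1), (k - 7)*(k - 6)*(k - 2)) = k - 2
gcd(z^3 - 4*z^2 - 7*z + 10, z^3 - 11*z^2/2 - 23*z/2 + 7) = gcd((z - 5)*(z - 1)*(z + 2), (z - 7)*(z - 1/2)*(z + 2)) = z + 2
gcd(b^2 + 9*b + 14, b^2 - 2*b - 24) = 1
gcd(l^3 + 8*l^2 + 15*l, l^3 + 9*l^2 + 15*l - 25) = l + 5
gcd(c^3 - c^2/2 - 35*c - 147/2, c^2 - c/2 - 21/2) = c + 3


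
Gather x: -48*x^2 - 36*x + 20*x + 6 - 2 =-48*x^2 - 16*x + 4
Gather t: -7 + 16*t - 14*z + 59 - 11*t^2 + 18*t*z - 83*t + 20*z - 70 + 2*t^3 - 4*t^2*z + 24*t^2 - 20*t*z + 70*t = 2*t^3 + t^2*(13 - 4*z) + t*(3 - 2*z) + 6*z - 18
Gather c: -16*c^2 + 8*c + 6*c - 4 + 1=-16*c^2 + 14*c - 3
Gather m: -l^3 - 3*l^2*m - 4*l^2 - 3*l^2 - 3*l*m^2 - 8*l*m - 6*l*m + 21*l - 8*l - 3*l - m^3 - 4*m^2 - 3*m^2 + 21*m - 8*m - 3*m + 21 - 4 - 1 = -l^3 - 7*l^2 + 10*l - m^3 + m^2*(-3*l - 7) + m*(-3*l^2 - 14*l + 10) + 16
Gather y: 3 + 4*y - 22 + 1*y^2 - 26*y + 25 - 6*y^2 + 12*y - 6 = -5*y^2 - 10*y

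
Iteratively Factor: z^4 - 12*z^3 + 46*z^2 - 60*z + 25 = (z - 1)*(z^3 - 11*z^2 + 35*z - 25) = (z - 1)^2*(z^2 - 10*z + 25) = (z - 5)*(z - 1)^2*(z - 5)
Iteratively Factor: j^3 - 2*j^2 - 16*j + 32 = (j - 4)*(j^2 + 2*j - 8) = (j - 4)*(j + 4)*(j - 2)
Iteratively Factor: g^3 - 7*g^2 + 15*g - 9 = (g - 1)*(g^2 - 6*g + 9) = (g - 3)*(g - 1)*(g - 3)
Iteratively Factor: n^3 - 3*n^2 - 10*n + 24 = (n - 2)*(n^2 - n - 12) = (n - 4)*(n - 2)*(n + 3)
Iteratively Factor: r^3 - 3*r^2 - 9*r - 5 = (r + 1)*(r^2 - 4*r - 5) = (r - 5)*(r + 1)*(r + 1)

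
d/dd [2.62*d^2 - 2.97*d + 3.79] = 5.24*d - 2.97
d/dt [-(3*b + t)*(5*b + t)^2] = (-11*b - 3*t)*(5*b + t)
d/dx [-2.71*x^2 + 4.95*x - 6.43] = 4.95 - 5.42*x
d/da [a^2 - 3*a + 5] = 2*a - 3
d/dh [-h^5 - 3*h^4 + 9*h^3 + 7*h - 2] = -5*h^4 - 12*h^3 + 27*h^2 + 7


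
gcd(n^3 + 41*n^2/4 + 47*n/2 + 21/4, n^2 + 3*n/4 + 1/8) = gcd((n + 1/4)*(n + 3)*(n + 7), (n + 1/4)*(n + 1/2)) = n + 1/4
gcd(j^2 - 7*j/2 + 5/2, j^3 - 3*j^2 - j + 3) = j - 1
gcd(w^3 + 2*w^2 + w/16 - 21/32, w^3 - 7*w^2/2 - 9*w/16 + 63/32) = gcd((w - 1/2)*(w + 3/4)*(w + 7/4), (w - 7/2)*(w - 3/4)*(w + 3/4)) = w + 3/4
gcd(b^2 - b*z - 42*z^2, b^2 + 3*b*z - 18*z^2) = b + 6*z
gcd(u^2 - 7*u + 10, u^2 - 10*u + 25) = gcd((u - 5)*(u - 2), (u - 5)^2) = u - 5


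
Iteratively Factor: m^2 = (m)*(m)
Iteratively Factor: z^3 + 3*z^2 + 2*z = (z + 2)*(z^2 + z) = z*(z + 2)*(z + 1)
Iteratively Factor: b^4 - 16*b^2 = (b - 4)*(b^3 + 4*b^2) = b*(b - 4)*(b^2 + 4*b) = b*(b - 4)*(b + 4)*(b)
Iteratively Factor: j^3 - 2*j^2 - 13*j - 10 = (j + 2)*(j^2 - 4*j - 5) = (j - 5)*(j + 2)*(j + 1)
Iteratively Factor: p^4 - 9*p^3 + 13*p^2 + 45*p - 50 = (p - 5)*(p^3 - 4*p^2 - 7*p + 10) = (p - 5)*(p + 2)*(p^2 - 6*p + 5) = (p - 5)*(p - 1)*(p + 2)*(p - 5)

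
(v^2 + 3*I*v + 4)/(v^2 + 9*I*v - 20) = (v - I)/(v + 5*I)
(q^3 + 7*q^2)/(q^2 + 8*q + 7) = q^2/(q + 1)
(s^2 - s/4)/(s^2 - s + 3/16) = 4*s/(4*s - 3)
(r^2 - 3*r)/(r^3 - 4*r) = (r - 3)/(r^2 - 4)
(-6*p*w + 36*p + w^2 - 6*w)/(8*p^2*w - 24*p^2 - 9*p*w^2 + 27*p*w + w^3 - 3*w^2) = (-6*p*w + 36*p + w^2 - 6*w)/(8*p^2*w - 24*p^2 - 9*p*w^2 + 27*p*w + w^3 - 3*w^2)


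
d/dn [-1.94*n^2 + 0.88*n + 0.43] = 0.88 - 3.88*n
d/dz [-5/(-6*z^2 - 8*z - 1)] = 20*(-3*z - 2)/(6*z^2 + 8*z + 1)^2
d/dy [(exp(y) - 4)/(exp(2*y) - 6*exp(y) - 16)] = (-2*(exp(y) - 4)*(exp(y) - 3) + exp(2*y) - 6*exp(y) - 16)*exp(y)/(-exp(2*y) + 6*exp(y) + 16)^2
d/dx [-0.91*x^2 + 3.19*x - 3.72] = 3.19 - 1.82*x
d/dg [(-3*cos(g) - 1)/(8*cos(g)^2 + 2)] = -(4*sin(2*g) + 3*sin(3*g))/(2*(2*cos(2*g) + 3)^2)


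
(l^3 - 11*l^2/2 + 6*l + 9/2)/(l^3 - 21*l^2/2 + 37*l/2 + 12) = (l - 3)/(l - 8)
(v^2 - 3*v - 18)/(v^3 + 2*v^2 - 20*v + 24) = (v^2 - 3*v - 18)/(v^3 + 2*v^2 - 20*v + 24)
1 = 1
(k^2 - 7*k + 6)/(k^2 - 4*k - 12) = (k - 1)/(k + 2)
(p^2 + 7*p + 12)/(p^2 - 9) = (p + 4)/(p - 3)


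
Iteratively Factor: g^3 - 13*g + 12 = (g + 4)*(g^2 - 4*g + 3) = (g - 3)*(g + 4)*(g - 1)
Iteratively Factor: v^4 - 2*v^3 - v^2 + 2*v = (v - 1)*(v^3 - v^2 - 2*v) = (v - 2)*(v - 1)*(v^2 + v) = (v - 2)*(v - 1)*(v + 1)*(v)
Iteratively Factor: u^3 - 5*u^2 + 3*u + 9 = (u - 3)*(u^2 - 2*u - 3) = (u - 3)*(u + 1)*(u - 3)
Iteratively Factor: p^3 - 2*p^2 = (p)*(p^2 - 2*p) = p*(p - 2)*(p)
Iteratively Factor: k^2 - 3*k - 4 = (k + 1)*(k - 4)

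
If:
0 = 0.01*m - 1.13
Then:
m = 113.00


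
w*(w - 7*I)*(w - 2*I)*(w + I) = w^4 - 8*I*w^3 - 5*w^2 - 14*I*w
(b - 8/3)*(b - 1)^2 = b^3 - 14*b^2/3 + 19*b/3 - 8/3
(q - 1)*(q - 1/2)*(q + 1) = q^3 - q^2/2 - q + 1/2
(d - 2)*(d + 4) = d^2 + 2*d - 8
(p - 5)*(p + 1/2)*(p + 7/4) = p^3 - 11*p^2/4 - 83*p/8 - 35/8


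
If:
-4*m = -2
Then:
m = 1/2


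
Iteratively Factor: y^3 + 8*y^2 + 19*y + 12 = (y + 1)*(y^2 + 7*y + 12) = (y + 1)*(y + 4)*(y + 3)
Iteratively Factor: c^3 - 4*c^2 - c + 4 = (c + 1)*(c^2 - 5*c + 4) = (c - 1)*(c + 1)*(c - 4)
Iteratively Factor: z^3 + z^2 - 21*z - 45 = (z + 3)*(z^2 - 2*z - 15) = (z + 3)^2*(z - 5)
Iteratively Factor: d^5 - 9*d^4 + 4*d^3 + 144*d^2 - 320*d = (d + 4)*(d^4 - 13*d^3 + 56*d^2 - 80*d) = (d - 4)*(d + 4)*(d^3 - 9*d^2 + 20*d) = (d - 5)*(d - 4)*(d + 4)*(d^2 - 4*d) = (d - 5)*(d - 4)^2*(d + 4)*(d)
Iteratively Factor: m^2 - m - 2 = (m - 2)*(m + 1)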